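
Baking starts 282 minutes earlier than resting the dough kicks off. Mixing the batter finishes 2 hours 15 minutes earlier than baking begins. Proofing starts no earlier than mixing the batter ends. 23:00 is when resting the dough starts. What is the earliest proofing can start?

Baking starts at 23:00 − 282 min = 18:18.
Mixing the batter ends at 18:18 − 135 min = 16:03.
Proofing is bounded by mixing the batter, so the earliest it can start is 16:03.

16:03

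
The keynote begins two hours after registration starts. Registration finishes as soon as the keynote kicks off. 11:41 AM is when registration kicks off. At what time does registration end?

1:41 PM

The keynote starts at 11:41 AM + 120 min = 1:41 PM.
So registration ends at 1:41 PM.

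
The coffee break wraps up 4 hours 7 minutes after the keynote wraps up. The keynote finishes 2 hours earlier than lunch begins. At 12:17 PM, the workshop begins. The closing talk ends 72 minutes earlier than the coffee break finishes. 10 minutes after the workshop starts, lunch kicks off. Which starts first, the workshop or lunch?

the workshop

Lunch starts at 12:17 PM + 10 min = 12:27 PM.
The workshop starts at 12:17 PM and lunch starts at 12:27 PM, so the workshop is first.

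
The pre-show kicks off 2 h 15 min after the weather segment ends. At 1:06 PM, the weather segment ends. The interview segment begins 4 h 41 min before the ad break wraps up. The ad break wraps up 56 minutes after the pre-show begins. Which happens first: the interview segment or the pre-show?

the interview segment

The pre-show starts at 1:06 PM + 135 min = 3:21 PM.
The ad break ends at 3:21 PM + 56 min = 4:17 PM.
The interview segment starts at 4:17 PM − 281 min = 11:36 AM.
The interview segment starts at 11:36 AM and the pre-show starts at 3:21 PM, so the interview segment is first.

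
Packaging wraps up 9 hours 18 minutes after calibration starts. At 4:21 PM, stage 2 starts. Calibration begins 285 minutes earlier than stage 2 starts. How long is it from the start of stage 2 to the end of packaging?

273 minutes

Calibration starts at 4:21 PM − 285 min = 11:36 AM.
Packaging ends at 11:36 AM + 558 min = 8:54 PM.
From 4:21 PM to 8:54 PM is 273 minutes.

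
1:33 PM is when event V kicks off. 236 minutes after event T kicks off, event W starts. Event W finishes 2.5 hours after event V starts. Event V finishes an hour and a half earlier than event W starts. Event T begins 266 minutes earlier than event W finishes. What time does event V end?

Event W ends at 1:33 PM + 150 min = 4:03 PM.
Event T starts at 4:03 PM − 266 min = 11:37 AM.
Event W starts at 11:37 AM + 236 min = 3:33 PM.
Event V ends at 3:33 PM − 90 min = 2:03 PM.

2:03 PM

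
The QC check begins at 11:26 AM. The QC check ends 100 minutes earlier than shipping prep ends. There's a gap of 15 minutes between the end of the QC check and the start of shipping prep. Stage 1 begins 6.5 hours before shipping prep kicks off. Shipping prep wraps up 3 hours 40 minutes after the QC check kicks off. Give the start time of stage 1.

7:11 AM

Shipping prep ends at 11:26 AM + 220 min = 3:06 PM.
The QC check ends at 3:06 PM − 100 min = 1:26 PM.
Shipping prep starts at 1:26 PM + 15 min = 1:41 PM.
Stage 1 starts at 1:41 PM − 390 min = 7:11 AM.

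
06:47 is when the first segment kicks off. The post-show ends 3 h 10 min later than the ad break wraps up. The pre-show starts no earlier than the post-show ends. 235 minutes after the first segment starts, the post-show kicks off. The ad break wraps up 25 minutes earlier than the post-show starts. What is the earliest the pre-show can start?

13:27

The post-show starts at 06:47 + 235 min = 10:42.
The ad break ends at 10:42 − 25 min = 10:17.
The post-show ends at 10:17 + 190 min = 13:27.
The pre-show is bounded by the post-show, so the earliest it can start is 13:27.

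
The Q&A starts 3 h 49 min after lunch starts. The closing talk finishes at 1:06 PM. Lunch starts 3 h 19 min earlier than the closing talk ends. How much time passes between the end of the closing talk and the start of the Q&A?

Lunch starts at 1:06 PM − 199 min = 9:47 AM.
The Q&A starts at 9:47 AM + 229 min = 1:36 PM.
From 1:06 PM to 1:36 PM is 0.5 hours.

0.5 hours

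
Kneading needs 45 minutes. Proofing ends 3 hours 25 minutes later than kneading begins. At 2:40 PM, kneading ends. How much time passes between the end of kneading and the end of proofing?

2 h 40 min

Kneading starts at 2:40 PM − 45 min = 1:55 PM.
Proofing ends at 1:55 PM + 205 min = 5:20 PM.
From 2:40 PM to 5:20 PM is 2 h 40 min.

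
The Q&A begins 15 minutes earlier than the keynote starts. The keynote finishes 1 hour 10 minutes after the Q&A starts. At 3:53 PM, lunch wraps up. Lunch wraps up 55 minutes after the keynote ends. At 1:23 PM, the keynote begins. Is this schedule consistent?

The Q&A starts at 1:23 PM − 15 min = 1:08 PM.
The keynote ends at 1:08 PM + 70 min = 2:18 PM.
Lunch ends at 2:18 PM + 55 min = 3:13 PM.
But lunch is also said to end at 3:53 PM — a 40-minute conflict.

No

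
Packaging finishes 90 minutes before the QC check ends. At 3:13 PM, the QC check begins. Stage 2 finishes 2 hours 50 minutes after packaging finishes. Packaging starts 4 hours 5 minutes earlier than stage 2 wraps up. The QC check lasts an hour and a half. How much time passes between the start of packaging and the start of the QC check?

1 h 15 min

The QC check ends at 3:13 PM + 90 min = 4:43 PM.
Packaging ends at 4:43 PM − 90 min = 3:13 PM.
Stage 2 ends at 3:13 PM + 170 min = 6:03 PM.
Packaging starts at 6:03 PM − 245 min = 1:58 PM.
From 1:58 PM to 3:13 PM is 1 h 15 min.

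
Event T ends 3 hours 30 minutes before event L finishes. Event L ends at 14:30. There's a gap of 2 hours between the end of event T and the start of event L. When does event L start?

13:00

Event T ends at 14:30 − 210 min = 11:00.
Event L starts at 11:00 + 120 min = 13:00.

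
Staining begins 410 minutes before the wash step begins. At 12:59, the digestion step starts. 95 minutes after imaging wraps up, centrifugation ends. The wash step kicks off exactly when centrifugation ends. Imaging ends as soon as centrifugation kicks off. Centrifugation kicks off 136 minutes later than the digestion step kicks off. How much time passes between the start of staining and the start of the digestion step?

Centrifugation starts at 12:59 + 136 min = 15:15.
So imaging ends at 15:15.
Centrifugation ends at 15:15 + 95 min = 16:50.
So the wash step starts at 16:50.
Staining starts at 16:50 − 410 min = 10:00.
From 10:00 to 12:59 is 179 minutes.

179 minutes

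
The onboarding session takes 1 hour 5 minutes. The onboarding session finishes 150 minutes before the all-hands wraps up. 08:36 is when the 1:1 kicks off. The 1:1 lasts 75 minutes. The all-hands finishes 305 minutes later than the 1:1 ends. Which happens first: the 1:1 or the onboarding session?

the 1:1

The 1:1 ends at 08:36 + 75 min = 09:51.
The all-hands ends at 09:51 + 305 min = 14:56.
The onboarding session ends at 14:56 − 150 min = 12:26.
The onboarding session starts at 12:26 − 65 min = 11:21.
The 1:1 starts at 08:36 and the onboarding session starts at 11:21, so the 1:1 is first.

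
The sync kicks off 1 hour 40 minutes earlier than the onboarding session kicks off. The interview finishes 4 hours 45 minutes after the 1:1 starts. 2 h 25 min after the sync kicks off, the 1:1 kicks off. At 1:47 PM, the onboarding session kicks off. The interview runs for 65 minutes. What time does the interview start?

The sync starts at 1:47 PM − 100 min = 12:07 PM.
The 1:1 starts at 12:07 PM + 145 min = 2:32 PM.
The interview ends at 2:32 PM + 285 min = 7:17 PM.
The interview starts at 7:17 PM − 65 min = 6:12 PM.

6:12 PM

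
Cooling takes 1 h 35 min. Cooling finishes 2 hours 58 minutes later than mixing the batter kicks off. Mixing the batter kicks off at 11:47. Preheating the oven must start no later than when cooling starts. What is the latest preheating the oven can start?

13:10

Cooling ends at 11:47 + 178 min = 14:45.
Cooling starts at 14:45 − 95 min = 13:10.
Preheating the oven is bounded by cooling, so the latest it can start is 13:10.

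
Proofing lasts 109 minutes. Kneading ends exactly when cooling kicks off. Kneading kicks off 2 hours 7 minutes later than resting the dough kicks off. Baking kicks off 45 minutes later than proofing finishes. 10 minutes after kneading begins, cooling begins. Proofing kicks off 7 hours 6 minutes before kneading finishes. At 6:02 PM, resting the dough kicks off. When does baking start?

Kneading starts at 6:02 PM + 127 min = 8:09 PM.
Cooling starts at 8:09 PM + 10 min = 8:19 PM.
So kneading ends at 8:19 PM.
Proofing starts at 8:19 PM − 426 min = 1:13 PM.
Proofing ends at 1:13 PM + 109 min = 3:02 PM.
Baking starts at 3:02 PM + 45 min = 3:47 PM.

3:47 PM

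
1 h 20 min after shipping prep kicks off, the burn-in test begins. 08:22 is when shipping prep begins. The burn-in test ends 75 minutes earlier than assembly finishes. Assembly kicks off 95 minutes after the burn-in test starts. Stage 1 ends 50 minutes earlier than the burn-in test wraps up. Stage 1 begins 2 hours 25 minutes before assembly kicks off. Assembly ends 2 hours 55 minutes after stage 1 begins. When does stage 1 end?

09:42

The burn-in test starts at 08:22 + 80 min = 09:42.
Assembly starts at 09:42 + 95 min = 11:17.
Stage 1 starts at 11:17 − 145 min = 08:52.
Assembly ends at 08:52 + 175 min = 11:47.
The burn-in test ends at 11:47 − 75 min = 10:32.
Stage 1 ends at 10:32 − 50 min = 09:42.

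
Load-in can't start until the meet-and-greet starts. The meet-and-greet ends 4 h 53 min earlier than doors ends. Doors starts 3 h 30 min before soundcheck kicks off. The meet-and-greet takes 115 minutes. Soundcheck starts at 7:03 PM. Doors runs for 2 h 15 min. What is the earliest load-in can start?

11:00 AM

Doors starts at 7:03 PM − 210 min = 3:33 PM.
Doors ends at 3:33 PM + 135 min = 5:48 PM.
The meet-and-greet ends at 5:48 PM − 293 min = 12:55 PM.
The meet-and-greet starts at 12:55 PM − 115 min = 11:00 AM.
Load-in is bounded by the meet-and-greet, so the earliest it can start is 11:00 AM.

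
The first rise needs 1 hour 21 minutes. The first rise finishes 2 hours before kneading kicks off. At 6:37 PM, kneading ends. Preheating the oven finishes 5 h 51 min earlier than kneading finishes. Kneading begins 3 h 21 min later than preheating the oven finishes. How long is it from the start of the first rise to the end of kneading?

Preheating the oven ends at 6:37 PM − 351 min = 12:46 PM.
Kneading starts at 12:46 PM + 201 min = 4:07 PM.
The first rise ends at 4:07 PM − 120 min = 2:07 PM.
The first rise starts at 2:07 PM − 81 min = 12:46 PM.
From 12:46 PM to 6:37 PM is 5 hours 51 minutes.

5 hours 51 minutes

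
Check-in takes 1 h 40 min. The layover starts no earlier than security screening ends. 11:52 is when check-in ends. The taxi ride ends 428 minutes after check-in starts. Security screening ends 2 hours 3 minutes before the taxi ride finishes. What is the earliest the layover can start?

Check-in starts at 11:52 − 100 min = 10:12.
The taxi ride ends at 10:12 + 428 min = 17:20.
Security screening ends at 17:20 − 123 min = 15:17.
The layover is bounded by security screening, so the earliest it can start is 15:17.

15:17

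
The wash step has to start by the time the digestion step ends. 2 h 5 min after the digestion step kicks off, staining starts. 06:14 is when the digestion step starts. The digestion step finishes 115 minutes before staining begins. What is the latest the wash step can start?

Staining starts at 06:14 + 125 min = 08:19.
The digestion step ends at 08:19 − 115 min = 06:24.
The wash step is bounded by the digestion step, so the latest it can start is 06:24.

06:24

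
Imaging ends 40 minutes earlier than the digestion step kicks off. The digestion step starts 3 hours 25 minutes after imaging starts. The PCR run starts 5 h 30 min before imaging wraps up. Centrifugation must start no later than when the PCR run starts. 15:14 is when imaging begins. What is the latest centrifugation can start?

12:29

The digestion step starts at 15:14 + 205 min = 18:39.
Imaging ends at 18:39 − 40 min = 17:59.
The PCR run starts at 17:59 − 330 min = 12:29.
Centrifugation is bounded by the PCR run, so the latest it can start is 12:29.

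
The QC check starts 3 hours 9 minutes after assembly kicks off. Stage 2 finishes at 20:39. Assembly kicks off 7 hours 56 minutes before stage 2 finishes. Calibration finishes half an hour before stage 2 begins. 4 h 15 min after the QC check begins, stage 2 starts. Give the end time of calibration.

19:37

Assembly starts at 20:39 − 476 min = 12:43.
The QC check starts at 12:43 + 189 min = 15:52.
Stage 2 starts at 15:52 + 255 min = 20:07.
Calibration ends at 20:07 − 30 min = 19:37.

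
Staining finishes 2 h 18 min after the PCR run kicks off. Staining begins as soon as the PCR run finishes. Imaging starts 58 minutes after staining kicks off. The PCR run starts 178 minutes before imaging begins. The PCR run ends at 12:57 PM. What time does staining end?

1:15 PM

Staining starts at 12:57 PM.
Imaging starts at 12:57 PM + 58 min = 1:55 PM.
The PCR run starts at 1:55 PM − 178 min = 10:57 AM.
Staining ends at 10:57 AM + 138 min = 1:15 PM.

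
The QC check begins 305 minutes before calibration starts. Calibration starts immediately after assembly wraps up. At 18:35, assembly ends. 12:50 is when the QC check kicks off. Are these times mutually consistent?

No

Calibration starts at 18:35.
The QC check starts at 18:35 − 305 min = 13:30.
But the QC check is also said to start at 12:50 — a 40-minute conflict.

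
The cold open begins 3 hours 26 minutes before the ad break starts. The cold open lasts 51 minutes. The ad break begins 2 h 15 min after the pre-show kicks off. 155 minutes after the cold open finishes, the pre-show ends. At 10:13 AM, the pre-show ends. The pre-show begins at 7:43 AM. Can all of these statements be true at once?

The ad break starts at 7:43 AM + 135 min = 9:58 AM.
The cold open starts at 9:58 AM − 206 min = 6:32 AM.
The cold open ends at 6:32 AM + 51 min = 7:23 AM.
The pre-show ends at 7:23 AM + 155 min = 9:58 AM.
But the pre-show is also said to end at 10:13 AM — a 15-minute conflict.

No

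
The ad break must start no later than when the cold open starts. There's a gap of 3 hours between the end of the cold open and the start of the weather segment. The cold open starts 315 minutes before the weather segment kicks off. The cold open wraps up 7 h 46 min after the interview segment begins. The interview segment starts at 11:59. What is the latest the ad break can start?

17:30

The cold open ends at 11:59 + 466 min = 19:45.
The weather segment starts at 19:45 + 180 min = 22:45.
The cold open starts at 22:45 − 315 min = 17:30.
The ad break is bounded by the cold open, so the latest it can start is 17:30.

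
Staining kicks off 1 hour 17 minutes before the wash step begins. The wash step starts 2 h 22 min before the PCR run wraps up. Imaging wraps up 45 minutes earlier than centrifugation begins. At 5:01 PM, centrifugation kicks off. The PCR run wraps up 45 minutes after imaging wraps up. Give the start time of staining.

1:22 PM

Imaging ends at 5:01 PM − 45 min = 4:16 PM.
The PCR run ends at 4:16 PM + 45 min = 5:01 PM.
The wash step starts at 5:01 PM − 142 min = 2:39 PM.
Staining starts at 2:39 PM − 77 min = 1:22 PM.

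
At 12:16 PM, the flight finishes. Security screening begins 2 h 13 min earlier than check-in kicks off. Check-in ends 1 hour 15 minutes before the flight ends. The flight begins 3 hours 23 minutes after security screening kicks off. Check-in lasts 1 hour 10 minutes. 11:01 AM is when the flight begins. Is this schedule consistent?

Yes

Check-in ends at 12:16 PM − 75 min = 11:01 AM.
Check-in starts at 11:01 AM − 70 min = 9:51 AM.
Security screening starts at 9:51 AM − 133 min = 7:38 AM.
The flight starts at 7:38 AM + 203 min = 11:01 AM.
That matches the stated 11:01 AM, so the schedule is consistent.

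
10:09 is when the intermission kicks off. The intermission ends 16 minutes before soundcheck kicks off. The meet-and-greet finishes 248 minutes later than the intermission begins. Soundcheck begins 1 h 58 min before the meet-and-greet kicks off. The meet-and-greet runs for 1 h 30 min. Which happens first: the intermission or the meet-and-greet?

The meet-and-greet ends at 10:09 + 248 min = 14:17.
The meet-and-greet starts at 14:17 − 90 min = 12:47.
The intermission starts at 10:09 and the meet-and-greet starts at 12:47, so the intermission is first.

the intermission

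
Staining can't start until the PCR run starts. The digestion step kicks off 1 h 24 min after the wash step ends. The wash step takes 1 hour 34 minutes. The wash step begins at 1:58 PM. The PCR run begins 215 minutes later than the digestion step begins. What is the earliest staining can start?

The wash step ends at 1:58 PM + 94 min = 3:32 PM.
The digestion step starts at 3:32 PM + 84 min = 4:56 PM.
The PCR run starts at 4:56 PM + 215 min = 8:31 PM.
Staining is bounded by the PCR run, so the earliest it can start is 8:31 PM.

8:31 PM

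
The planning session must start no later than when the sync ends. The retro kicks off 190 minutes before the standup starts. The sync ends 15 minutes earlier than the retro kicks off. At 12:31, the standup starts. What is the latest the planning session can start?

09:06

The retro starts at 12:31 − 190 min = 09:21.
The sync ends at 09:21 − 15 min = 09:06.
The planning session is bounded by the sync, so the latest it can start is 09:06.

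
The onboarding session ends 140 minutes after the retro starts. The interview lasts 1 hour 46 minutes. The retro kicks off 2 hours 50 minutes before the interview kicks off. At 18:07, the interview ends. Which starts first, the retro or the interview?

the retro

The interview starts at 18:07 − 106 min = 16:21.
The retro starts at 16:21 − 170 min = 13:31.
The retro starts at 13:31 and the interview starts at 16:21, so the retro is first.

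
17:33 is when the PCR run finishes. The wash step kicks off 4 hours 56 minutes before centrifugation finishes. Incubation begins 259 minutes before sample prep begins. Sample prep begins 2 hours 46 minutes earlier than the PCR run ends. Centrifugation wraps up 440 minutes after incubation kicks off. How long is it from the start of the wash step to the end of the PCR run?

Sample prep starts at 17:33 − 166 min = 14:47.
Incubation starts at 14:47 − 259 min = 10:28.
Centrifugation ends at 10:28 + 440 min = 17:48.
The wash step starts at 17:48 − 296 min = 12:52.
From 12:52 to 17:33 is 281 minutes.

281 minutes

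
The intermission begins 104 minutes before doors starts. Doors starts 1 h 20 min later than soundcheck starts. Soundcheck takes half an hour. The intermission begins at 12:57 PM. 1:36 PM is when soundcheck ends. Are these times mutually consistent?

No

Soundcheck starts at 1:36 PM − 30 min = 1:06 PM.
Doors starts at 1:06 PM + 80 min = 2:26 PM.
The intermission starts at 2:26 PM − 104 min = 12:42 PM.
But the intermission is also said to start at 12:57 PM — a 15-minute conflict.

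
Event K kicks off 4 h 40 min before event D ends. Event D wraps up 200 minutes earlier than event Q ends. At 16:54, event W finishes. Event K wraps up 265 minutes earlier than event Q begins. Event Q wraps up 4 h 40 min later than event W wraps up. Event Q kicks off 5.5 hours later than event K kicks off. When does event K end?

Event Q ends at 16:54 + 280 min = 21:34.
Event D ends at 21:34 − 200 min = 18:14.
Event K starts at 18:14 − 280 min = 13:34.
Event Q starts at 13:34 + 330 min = 19:04.
Event K ends at 19:04 − 265 min = 14:39.

14:39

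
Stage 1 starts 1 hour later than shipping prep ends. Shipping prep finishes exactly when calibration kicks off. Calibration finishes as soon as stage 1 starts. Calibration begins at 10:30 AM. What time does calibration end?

Shipping prep ends at 10:30 AM.
Stage 1 starts at 10:30 AM + 60 min = 11:30 AM.
So calibration ends at 11:30 AM.

11:30 AM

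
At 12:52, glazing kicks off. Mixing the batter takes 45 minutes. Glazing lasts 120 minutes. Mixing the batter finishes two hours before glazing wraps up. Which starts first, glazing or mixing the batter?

Glazing ends at 12:52 + 120 min = 14:52.
Mixing the batter ends at 14:52 − 120 min = 12:52.
Mixing the batter starts at 12:52 − 45 min = 12:07.
Glazing starts at 12:52 and mixing the batter starts at 12:07, so mixing the batter is first.

mixing the batter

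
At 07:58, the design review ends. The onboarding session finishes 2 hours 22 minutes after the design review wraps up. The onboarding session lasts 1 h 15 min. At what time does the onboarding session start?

09:05

The onboarding session ends at 07:58 + 142 min = 10:20.
The onboarding session starts at 10:20 − 75 min = 09:05.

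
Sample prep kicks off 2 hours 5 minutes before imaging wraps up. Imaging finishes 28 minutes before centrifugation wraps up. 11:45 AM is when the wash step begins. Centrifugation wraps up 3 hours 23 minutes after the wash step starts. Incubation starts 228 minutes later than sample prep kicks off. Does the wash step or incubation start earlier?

Centrifugation ends at 11:45 AM + 203 min = 3:08 PM.
Imaging ends at 3:08 PM − 28 min = 2:40 PM.
Sample prep starts at 2:40 PM − 125 min = 12:35 PM.
Incubation starts at 12:35 PM + 228 min = 4:23 PM.
The wash step starts at 11:45 AM and incubation starts at 4:23 PM, so the wash step is first.

the wash step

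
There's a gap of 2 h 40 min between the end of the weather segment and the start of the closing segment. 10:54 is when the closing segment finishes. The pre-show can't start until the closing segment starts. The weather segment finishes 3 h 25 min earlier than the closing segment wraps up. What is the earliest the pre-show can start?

10:09

The weather segment ends at 10:54 − 205 min = 07:29.
The closing segment starts at 07:29 + 160 min = 10:09.
The pre-show is bounded by the closing segment, so the earliest it can start is 10:09.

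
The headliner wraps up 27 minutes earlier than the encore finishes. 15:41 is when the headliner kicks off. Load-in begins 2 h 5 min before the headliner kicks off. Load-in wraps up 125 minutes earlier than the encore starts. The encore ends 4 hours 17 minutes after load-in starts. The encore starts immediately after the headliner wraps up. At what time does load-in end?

15:21

Load-in starts at 15:41 − 125 min = 13:36.
The encore ends at 13:36 + 257 min = 17:53.
The headliner ends at 17:53 − 27 min = 17:26.
So the encore starts at 17:26.
Load-in ends at 17:26 − 125 min = 15:21.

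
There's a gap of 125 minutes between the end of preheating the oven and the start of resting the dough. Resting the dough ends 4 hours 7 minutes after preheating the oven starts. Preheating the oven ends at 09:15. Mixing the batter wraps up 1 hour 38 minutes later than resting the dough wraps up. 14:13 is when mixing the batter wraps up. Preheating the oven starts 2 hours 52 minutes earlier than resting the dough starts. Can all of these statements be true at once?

Resting the dough starts at 09:15 + 125 min = 11:20.
Preheating the oven starts at 11:20 − 172 min = 08:28.
Resting the dough ends at 08:28 + 247 min = 12:35.
Mixing the batter ends at 12:35 + 98 min = 14:13.
That matches the stated 14:13, so the schedule is consistent.

Yes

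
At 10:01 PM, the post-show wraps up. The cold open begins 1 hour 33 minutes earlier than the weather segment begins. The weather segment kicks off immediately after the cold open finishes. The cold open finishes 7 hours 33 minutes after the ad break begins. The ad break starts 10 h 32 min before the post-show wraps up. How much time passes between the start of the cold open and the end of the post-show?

4 hours 32 minutes

The ad break starts at 10:01 PM − 632 min = 11:29 AM.
The cold open ends at 11:29 AM + 453 min = 7:02 PM.
So the weather segment starts at 7:02 PM.
The cold open starts at 7:02 PM − 93 min = 5:29 PM.
From 5:29 PM to 10:01 PM is 4 hours 32 minutes.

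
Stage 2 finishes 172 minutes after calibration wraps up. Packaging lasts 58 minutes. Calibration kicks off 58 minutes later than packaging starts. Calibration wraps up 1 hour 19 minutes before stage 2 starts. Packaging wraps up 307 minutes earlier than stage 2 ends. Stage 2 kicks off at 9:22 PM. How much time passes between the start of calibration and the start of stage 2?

Calibration ends at 9:22 PM − 79 min = 8:03 PM.
Stage 2 ends at 8:03 PM + 172 min = 10:55 PM.
Packaging ends at 10:55 PM − 307 min = 5:48 PM.
Packaging starts at 5:48 PM − 58 min = 4:50 PM.
Calibration starts at 4:50 PM + 58 min = 5:48 PM.
From 5:48 PM to 9:22 PM is 214 minutes.

214 minutes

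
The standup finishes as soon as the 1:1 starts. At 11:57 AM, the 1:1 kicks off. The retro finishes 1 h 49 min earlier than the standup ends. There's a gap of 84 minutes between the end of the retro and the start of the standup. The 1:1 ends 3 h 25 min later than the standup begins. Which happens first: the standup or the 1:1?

The standup ends at 11:57 AM.
The retro ends at 11:57 AM − 109 min = 10:08 AM.
The standup starts at 10:08 AM + 84 min = 11:32 AM.
The standup starts at 11:32 AM and the 1:1 starts at 11:57 AM, so the standup is first.

the standup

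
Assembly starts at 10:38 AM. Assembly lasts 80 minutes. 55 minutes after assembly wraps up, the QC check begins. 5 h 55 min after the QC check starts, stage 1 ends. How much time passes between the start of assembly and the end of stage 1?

8 hours 10 minutes

Assembly ends at 10:38 AM + 80 min = 11:58 AM.
The QC check starts at 11:58 AM + 55 min = 12:53 PM.
Stage 1 ends at 12:53 PM + 355 min = 6:48 PM.
From 10:38 AM to 6:48 PM is 8 hours 10 minutes.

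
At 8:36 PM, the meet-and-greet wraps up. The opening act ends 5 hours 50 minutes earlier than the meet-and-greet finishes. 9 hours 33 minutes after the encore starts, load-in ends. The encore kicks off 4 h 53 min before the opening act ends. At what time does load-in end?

The opening act ends at 8:36 PM − 350 min = 2:46 PM.
The encore starts at 2:46 PM − 293 min = 9:53 AM.
Load-in ends at 9:53 AM + 573 min = 7:26 PM.

7:26 PM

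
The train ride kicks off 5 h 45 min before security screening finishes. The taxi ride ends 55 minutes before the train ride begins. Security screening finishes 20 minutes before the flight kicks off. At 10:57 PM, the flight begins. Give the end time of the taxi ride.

Security screening ends at 10:57 PM − 20 min = 10:37 PM.
The train ride starts at 10:37 PM − 345 min = 4:52 PM.
The taxi ride ends at 4:52 PM − 55 min = 3:57 PM.

3:57 PM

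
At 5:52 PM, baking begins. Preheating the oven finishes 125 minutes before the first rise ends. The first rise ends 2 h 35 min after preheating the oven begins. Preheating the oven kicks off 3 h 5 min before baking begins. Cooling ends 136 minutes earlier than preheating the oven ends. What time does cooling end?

1:01 PM

Preheating the oven starts at 5:52 PM − 185 min = 2:47 PM.
The first rise ends at 2:47 PM + 155 min = 5:22 PM.
Preheating the oven ends at 5:22 PM − 125 min = 3:17 PM.
Cooling ends at 3:17 PM − 136 min = 1:01 PM.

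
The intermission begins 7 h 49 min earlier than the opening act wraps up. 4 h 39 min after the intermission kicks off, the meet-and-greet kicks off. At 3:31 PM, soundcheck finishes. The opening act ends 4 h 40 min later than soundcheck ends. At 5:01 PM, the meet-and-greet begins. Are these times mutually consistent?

Yes

The opening act ends at 3:31 PM + 280 min = 8:11 PM.
The intermission starts at 8:11 PM − 469 min = 12:22 PM.
The meet-and-greet starts at 12:22 PM + 279 min = 5:01 PM.
That matches the stated 5:01 PM, so the schedule is consistent.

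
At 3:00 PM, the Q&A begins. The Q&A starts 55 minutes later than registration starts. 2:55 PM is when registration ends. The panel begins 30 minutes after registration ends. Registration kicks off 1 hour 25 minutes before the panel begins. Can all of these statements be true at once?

The panel starts at 2:55 PM + 30 min = 3:25 PM.
Registration starts at 3:25 PM − 85 min = 2:00 PM.
The Q&A starts at 2:00 PM + 55 min = 2:55 PM.
But the Q&A is also said to start at 3:00 PM — a 5-minute conflict.

No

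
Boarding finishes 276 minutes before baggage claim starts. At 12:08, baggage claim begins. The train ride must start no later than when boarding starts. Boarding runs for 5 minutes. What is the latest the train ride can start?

07:27

Boarding ends at 12:08 − 276 min = 07:32.
Boarding starts at 07:32 − 5 min = 07:27.
The train ride is bounded by boarding, so the latest it can start is 07:27.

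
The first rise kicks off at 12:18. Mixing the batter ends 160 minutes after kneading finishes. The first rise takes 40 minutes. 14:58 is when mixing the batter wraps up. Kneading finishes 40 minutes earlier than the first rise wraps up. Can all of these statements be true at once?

Yes

The first rise ends at 12:18 + 40 min = 12:58.
Kneading ends at 12:58 − 40 min = 12:18.
Mixing the batter ends at 12:18 + 160 min = 14:58.
That matches the stated 14:58, so the schedule is consistent.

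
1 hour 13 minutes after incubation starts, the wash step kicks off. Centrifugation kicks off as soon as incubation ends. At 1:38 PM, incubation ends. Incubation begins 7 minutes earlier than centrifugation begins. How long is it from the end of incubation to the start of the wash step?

66 minutes

Centrifugation starts at 1:38 PM.
Incubation starts at 1:38 PM − 7 min = 1:31 PM.
The wash step starts at 1:31 PM + 73 min = 2:44 PM.
From 1:38 PM to 2:44 PM is 66 minutes.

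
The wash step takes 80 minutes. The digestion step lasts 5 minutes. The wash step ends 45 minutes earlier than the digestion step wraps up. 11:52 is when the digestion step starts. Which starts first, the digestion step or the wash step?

The digestion step ends at 11:52 + 5 min = 11:57.
The wash step ends at 11:57 − 45 min = 11:12.
The wash step starts at 11:12 − 80 min = 09:52.
The digestion step starts at 11:52 and the wash step starts at 09:52, so the wash step is first.

the wash step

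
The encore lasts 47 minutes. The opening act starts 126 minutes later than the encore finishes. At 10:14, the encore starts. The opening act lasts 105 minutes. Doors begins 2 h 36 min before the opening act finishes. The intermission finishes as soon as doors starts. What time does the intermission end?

12:16

The encore ends at 10:14 + 47 min = 11:01.
The opening act starts at 11:01 + 126 min = 13:07.
The opening act ends at 13:07 + 105 min = 14:52.
Doors starts at 14:52 − 156 min = 12:16.
So the intermission ends at 12:16.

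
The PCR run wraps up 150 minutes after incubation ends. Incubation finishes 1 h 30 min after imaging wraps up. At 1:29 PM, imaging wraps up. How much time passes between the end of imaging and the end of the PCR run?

4 hours

Incubation ends at 1:29 PM + 90 min = 2:59 PM.
The PCR run ends at 2:59 PM + 150 min = 5:29 PM.
From 1:29 PM to 5:29 PM is 4 hours.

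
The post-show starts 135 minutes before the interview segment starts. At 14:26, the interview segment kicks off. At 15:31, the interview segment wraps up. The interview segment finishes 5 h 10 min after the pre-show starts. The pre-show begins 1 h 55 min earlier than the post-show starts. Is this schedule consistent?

The post-show starts at 14:26 − 135 min = 12:11.
The pre-show starts at 12:11 − 115 min = 10:16.
The interview segment ends at 10:16 + 310 min = 15:26.
But the interview segment is also said to end at 15:31 — a 5-minute conflict.

No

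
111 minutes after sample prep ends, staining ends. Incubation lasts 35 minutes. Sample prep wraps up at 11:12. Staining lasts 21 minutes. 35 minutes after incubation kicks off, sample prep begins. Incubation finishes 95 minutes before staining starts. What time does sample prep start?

11:07

Staining ends at 11:12 + 111 min = 13:03.
Staining starts at 13:03 − 21 min = 12:42.
Incubation ends at 12:42 − 95 min = 11:07.
Incubation starts at 11:07 − 35 min = 10:32.
Sample prep starts at 10:32 + 35 min = 11:07.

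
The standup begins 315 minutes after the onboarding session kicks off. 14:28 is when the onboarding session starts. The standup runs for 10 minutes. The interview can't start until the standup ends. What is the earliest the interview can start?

19:53

The standup starts at 14:28 + 315 min = 19:43.
The standup ends at 19:43 + 10 min = 19:53.
The interview is bounded by the standup, so the earliest it can start is 19:53.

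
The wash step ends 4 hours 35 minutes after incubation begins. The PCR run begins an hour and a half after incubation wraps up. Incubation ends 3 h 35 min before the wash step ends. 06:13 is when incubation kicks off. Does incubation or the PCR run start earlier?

incubation

The wash step ends at 06:13 + 275 min = 10:48.
Incubation ends at 10:48 − 215 min = 07:13.
The PCR run starts at 07:13 + 90 min = 08:43.
Incubation starts at 06:13 and the PCR run starts at 08:43, so incubation is first.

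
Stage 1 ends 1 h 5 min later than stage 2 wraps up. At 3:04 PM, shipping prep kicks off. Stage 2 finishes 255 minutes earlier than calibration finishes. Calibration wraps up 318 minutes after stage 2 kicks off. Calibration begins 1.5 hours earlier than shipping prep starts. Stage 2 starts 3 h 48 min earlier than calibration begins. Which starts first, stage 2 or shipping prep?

Calibration starts at 3:04 PM − 90 min = 1:34 PM.
Stage 2 starts at 1:34 PM − 228 min = 9:46 AM.
Stage 2 starts at 9:46 AM and shipping prep starts at 3:04 PM, so stage 2 is first.

stage 2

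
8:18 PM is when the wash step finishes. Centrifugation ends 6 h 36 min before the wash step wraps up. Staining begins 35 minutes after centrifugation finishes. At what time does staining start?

2:17 PM

Centrifugation ends at 8:18 PM − 396 min = 1:42 PM.
Staining starts at 1:42 PM + 35 min = 2:17 PM.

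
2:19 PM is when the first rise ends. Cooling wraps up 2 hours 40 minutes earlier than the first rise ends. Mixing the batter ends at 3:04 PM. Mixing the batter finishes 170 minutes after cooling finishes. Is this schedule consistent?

No

Cooling ends at 2:19 PM − 160 min = 11:39 AM.
Mixing the batter ends at 11:39 AM + 170 min = 2:29 PM.
But mixing the batter is also said to end at 3:04 PM — a 35-minute conflict.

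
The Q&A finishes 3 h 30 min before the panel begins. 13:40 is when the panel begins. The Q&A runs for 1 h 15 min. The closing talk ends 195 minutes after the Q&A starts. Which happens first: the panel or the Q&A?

The Q&A ends at 13:40 − 210 min = 10:10.
The Q&A starts at 10:10 − 75 min = 08:55.
The panel starts at 13:40 and the Q&A starts at 08:55, so the Q&A is first.

the Q&A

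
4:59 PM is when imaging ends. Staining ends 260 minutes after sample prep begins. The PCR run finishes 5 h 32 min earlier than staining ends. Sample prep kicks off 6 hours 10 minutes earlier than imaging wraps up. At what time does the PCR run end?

Sample prep starts at 4:59 PM − 370 min = 10:49 AM.
Staining ends at 10:49 AM + 260 min = 3:09 PM.
The PCR run ends at 3:09 PM − 332 min = 9:37 AM.

9:37 AM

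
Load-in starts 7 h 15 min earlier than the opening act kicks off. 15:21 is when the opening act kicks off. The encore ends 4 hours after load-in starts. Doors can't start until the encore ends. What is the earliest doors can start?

Load-in starts at 15:21 − 435 min = 08:06.
The encore ends at 08:06 + 240 min = 12:06.
Doors is bounded by the encore, so the earliest it can start is 12:06.

12:06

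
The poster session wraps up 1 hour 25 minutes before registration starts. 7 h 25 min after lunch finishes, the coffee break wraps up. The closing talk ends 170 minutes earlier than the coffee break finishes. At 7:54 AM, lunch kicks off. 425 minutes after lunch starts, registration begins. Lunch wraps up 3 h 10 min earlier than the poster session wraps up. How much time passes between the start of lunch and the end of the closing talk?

Registration starts at 7:54 AM + 425 min = 2:59 PM.
The poster session ends at 2:59 PM − 85 min = 1:34 PM.
Lunch ends at 1:34 PM − 190 min = 10:24 AM.
The coffee break ends at 10:24 AM + 445 min = 5:49 PM.
The closing talk ends at 5:49 PM − 170 min = 2:59 PM.
From 7:54 AM to 2:59 PM is 7 h 5 min.

7 h 5 min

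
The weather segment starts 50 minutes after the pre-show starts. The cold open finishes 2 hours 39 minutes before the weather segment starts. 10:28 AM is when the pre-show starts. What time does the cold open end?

The weather segment starts at 10:28 AM + 50 min = 11:18 AM.
The cold open ends at 11:18 AM − 159 min = 8:39 AM.

8:39 AM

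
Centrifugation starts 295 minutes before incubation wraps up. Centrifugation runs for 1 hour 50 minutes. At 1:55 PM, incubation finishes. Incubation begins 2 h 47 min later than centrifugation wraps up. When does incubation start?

1:37 PM

Centrifugation starts at 1:55 PM − 295 min = 9:00 AM.
Centrifugation ends at 9:00 AM + 110 min = 10:50 AM.
Incubation starts at 10:50 AM + 167 min = 1:37 PM.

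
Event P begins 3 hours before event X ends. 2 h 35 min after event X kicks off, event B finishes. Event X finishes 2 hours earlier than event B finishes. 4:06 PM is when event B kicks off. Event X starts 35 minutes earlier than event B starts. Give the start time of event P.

1:06 PM

Event X starts at 4:06 PM − 35 min = 3:31 PM.
Event B ends at 3:31 PM + 155 min = 6:06 PM.
Event X ends at 6:06 PM − 120 min = 4:06 PM.
Event P starts at 4:06 PM − 180 min = 1:06 PM.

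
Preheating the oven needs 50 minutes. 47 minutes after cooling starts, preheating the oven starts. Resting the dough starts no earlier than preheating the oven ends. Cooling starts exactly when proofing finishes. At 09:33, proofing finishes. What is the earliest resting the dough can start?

11:10

Cooling starts at 09:33.
Preheating the oven starts at 09:33 + 47 min = 10:20.
Preheating the oven ends at 10:20 + 50 min = 11:10.
Resting the dough is bounded by preheating the oven, so the earliest it can start is 11:10.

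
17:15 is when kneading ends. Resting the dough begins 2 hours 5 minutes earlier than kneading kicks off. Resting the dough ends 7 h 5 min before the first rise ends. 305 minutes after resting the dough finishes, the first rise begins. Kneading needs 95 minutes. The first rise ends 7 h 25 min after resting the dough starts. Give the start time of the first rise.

19:00

Kneading starts at 17:15 − 95 min = 15:40.
Resting the dough starts at 15:40 − 125 min = 13:35.
The first rise ends at 13:35 + 445 min = 21:00.
Resting the dough ends at 21:00 − 425 min = 13:55.
The first rise starts at 13:55 + 305 min = 19:00.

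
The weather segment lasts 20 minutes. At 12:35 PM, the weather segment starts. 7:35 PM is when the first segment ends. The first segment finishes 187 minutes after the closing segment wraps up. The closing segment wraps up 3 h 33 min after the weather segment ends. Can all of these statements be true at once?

Yes

The weather segment ends at 12:35 PM + 20 min = 12:55 PM.
The closing segment ends at 12:55 PM + 213 min = 4:28 PM.
The first segment ends at 4:28 PM + 187 min = 7:35 PM.
That matches the stated 7:35 PM, so the schedule is consistent.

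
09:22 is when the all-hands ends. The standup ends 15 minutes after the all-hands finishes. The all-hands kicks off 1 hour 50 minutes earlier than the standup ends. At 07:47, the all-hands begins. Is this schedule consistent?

Yes

The standup ends at 09:22 + 15 min = 09:37.
The all-hands starts at 09:37 − 110 min = 07:47.
That matches the stated 07:47, so the schedule is consistent.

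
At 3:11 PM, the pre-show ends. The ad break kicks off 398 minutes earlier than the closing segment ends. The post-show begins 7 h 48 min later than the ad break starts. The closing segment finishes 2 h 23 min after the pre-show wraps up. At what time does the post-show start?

6:44 PM

The closing segment ends at 3:11 PM + 143 min = 5:34 PM.
The ad break starts at 5:34 PM − 398 min = 10:56 AM.
The post-show starts at 10:56 AM + 468 min = 6:44 PM.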